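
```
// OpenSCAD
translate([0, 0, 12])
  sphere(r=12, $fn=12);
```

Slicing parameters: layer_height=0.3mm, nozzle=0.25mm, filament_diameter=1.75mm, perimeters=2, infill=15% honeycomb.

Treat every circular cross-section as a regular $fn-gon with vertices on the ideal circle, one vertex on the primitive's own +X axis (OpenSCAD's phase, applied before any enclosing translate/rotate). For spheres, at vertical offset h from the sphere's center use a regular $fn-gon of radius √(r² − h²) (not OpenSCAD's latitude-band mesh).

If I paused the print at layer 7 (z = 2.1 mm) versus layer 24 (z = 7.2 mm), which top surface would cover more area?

Layer 7 (z = 2.1): the r=12 sphere contributes a regular 12-gon of circumradius √(12²−9.9²) = 6.782 (area = (12/2)·6.782²·sin(360°/12) = 137.97 mm²). So its area = 137.97 mm². Layer 24 (z = 7.2): the sphere: section is a regular 12-gon, circumradius = √(r²−h²) = √(12²−4.8²) = 10.998 (area = (12/2)·10.998²·sin(360°/12) = 362.88 mm²). So its area = 362.88 mm². Layer 24 is larger (362.88 vs 137.97 mm²).

layer 24 (z = 7.2 mm)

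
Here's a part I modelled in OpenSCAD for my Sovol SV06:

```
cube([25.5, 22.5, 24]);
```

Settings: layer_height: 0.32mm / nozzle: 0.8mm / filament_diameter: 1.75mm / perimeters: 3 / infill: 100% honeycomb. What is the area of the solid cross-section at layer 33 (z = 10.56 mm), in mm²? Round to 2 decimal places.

573.75 mm²

At z = 10.56 mm: the 25.5×22.5 cube contributes its full rectangle (area 573.75 mm²). Overall, the cross-section is a single solid region. Net area = 573.75 mm².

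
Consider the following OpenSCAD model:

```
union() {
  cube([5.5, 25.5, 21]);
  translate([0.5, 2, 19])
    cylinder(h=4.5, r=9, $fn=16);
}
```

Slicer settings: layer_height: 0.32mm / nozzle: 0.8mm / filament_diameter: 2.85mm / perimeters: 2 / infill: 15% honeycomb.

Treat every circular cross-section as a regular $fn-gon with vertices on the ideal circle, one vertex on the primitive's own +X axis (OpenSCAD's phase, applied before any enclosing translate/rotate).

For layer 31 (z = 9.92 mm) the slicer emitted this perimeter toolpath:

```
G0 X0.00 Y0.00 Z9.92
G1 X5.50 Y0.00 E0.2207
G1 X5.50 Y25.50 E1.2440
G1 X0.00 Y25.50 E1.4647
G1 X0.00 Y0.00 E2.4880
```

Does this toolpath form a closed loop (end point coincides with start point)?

yes

Start point (G0): (0.00, 0.00). End point (last G1): the path returns to the start — closed.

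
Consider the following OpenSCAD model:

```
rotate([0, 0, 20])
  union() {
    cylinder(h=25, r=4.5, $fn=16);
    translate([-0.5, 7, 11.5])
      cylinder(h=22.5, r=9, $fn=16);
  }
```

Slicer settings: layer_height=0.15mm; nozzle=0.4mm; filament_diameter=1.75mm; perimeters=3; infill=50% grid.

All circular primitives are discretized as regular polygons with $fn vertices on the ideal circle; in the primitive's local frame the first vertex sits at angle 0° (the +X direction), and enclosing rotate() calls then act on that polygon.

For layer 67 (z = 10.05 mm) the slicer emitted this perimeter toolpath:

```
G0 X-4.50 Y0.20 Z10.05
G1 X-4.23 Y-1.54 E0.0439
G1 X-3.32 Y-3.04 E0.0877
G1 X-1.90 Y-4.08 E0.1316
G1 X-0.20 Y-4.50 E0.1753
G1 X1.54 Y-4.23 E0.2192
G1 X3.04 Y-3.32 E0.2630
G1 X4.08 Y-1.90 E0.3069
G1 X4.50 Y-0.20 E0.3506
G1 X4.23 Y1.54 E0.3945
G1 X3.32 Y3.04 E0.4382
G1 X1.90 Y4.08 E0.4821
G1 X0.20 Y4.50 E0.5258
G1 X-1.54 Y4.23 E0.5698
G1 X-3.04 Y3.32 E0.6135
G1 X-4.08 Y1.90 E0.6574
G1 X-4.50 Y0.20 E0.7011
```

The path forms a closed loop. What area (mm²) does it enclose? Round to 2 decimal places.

Apply the shoelace formula to the sequence of (X, Y) vertices; enclosed area = 62.05 mm².

62.05 mm²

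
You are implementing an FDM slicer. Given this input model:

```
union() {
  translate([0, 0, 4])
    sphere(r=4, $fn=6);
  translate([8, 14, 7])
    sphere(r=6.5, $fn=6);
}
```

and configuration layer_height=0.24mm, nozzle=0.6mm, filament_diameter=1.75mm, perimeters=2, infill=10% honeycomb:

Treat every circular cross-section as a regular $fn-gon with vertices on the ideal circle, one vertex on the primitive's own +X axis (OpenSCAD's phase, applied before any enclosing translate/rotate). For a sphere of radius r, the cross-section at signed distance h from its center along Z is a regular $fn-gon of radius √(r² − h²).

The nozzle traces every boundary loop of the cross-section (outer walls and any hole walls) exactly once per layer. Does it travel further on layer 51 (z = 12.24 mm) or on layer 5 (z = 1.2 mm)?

layer 5 (z = 1.2 mm)

Layer 51 (z = 12.24): the sphere does not reach this height (|z−center|=8.240 > r=4); the r=6.5 sphere at (8, 14) slices to a regular 6-gon of circumradius 3.846 (√(r²−h²) with h=5.24 from center) (perimeter = 2·6·3.846·sin(180°/6) = 23.08 mm); Combining (union): only the r=6.5 sphere at (8, 14) is present, so the union is just that shape — boundary = 23.08 mm. So its perimeter = 23.08 mm. Layer 5 (z = 1.2): the r=4 sphere contributes a regular 6-gon of circumradius √(4²−2.8²) = 2.857 (perimeter = 2·6·2.857·sin(180°/6) = 17.14 mm); the sphere at (8, 14): section is a regular 6-gon, circumradius = √(r²−h²) = √(6.5²−5.8²) = 2.934 (perimeter = 2·6·2.934·sin(180°/6) = 17.61 mm); Combining (union): the 2 present regions are separate (no shared area or edge), so areas and boundary lengths simply add and each stays a separate island — boundary = 34.75 mm. So its perimeter = 34.75 mm. Layer 5 is larger (34.75 vs 23.08 mm).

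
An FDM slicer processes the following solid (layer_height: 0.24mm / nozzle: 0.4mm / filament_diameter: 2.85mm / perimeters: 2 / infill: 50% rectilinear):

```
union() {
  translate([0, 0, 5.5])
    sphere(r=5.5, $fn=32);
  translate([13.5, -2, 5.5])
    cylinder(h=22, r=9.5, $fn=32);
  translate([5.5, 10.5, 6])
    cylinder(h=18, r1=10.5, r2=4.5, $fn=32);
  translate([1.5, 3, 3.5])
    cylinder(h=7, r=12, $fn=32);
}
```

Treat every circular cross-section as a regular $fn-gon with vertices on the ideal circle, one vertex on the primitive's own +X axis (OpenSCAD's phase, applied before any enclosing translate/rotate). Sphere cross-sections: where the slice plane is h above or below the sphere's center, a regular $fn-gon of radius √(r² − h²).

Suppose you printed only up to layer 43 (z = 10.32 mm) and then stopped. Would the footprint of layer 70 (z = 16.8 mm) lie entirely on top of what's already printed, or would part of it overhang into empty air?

Compare the two slices. At z = 10.32: the r=5.5 sphere slices to a regular 32-gon of circumradius 2.649 (√(r²−h²) with h=4.82 from center) (area = (32/2)·2.649²·sin(360°/32) = 21.91 mm²); the r=9.5 cylinder at (13.5, -2) gives a regular 32-gon of circumradius 9.5 (constant along its height) (area = (32/2)·9.500²·sin(360°/32) = 281.71 mm²); the cone at (5.5, 10.5) contributes a regular 32-gon of circumradius 9.060 (interpolated between r1=10.5 and r2=4.5 at t=0.240) (area = (32/2)·9.060²·sin(360°/32) = 256.22 mm²); the cylinder at (1.5, 3): section is a regular 32-gon, circumradius r=12 (area = (32/2)·12.000²·sin(360°/32) = 449.49 mm²); Taking the union: the regions partially overlap — summed areas 1009.32 mm² minus the doubly-counted overlap 290.09 mm² gives 719.23 mm² — area = 719.23 mm². At z = 16.8: the sphere is absent (|z−center|=11.300 > r=5.5); the r=9.5 cylinder at (13.5, -2) gives a regular 32-gon of circumradius 9.5 (constant along its height) (area = (32/2)·9.500²·sin(360°/32) = 281.71 mm²); the cone at (5.5, 10.5): at t=0.600 of its height the radius interpolates to r₁+(r₂−r₁)t = 6.900, giving a regular 32-gon of that circumradius (area = (32/2)·6.900²·sin(360°/32) = 148.61 mm²); the cylinder at (1.5, 3) does not reach this height (z outside [3.5, 10.5]); Merging all regions: the regions partially overlap — summed areas 430.32 mm² minus the doubly-counted overlap 6.84 mm² gives 423.48 mm² — area = 423.48 mm². Checking containment: the cross-section at z = 16.8 is a subset of the cross-section at z = 10.32.

entirely on top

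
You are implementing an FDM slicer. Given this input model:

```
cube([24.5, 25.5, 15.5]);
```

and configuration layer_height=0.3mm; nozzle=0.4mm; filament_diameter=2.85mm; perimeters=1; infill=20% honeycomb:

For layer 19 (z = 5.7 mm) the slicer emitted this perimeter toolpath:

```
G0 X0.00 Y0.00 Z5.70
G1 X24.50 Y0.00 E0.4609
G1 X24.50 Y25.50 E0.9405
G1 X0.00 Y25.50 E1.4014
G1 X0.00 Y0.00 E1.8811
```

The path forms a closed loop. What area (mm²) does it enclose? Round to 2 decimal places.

Apply the shoelace formula to the sequence of (X, Y) vertices; enclosed area = 624.75 mm².

624.75 mm²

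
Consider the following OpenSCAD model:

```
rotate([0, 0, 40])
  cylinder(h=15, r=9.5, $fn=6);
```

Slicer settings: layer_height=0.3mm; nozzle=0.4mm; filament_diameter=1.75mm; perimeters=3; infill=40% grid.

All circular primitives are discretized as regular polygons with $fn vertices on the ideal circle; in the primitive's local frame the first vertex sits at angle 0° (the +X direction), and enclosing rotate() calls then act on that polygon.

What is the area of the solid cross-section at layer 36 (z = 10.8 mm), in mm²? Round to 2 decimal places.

At z = 10.8 mm: the cylinder: section is a regular 6-gon, circumradius r=9.5 (area = (6/2)·9.500²·sin(360°/6) = 234.48 mm²); (whole slice rotated 40° about Z — lengths, areas and connectivity unchanged). Overall, the cross-section is a single solid region. Net area = 234.48 mm².

234.48 mm²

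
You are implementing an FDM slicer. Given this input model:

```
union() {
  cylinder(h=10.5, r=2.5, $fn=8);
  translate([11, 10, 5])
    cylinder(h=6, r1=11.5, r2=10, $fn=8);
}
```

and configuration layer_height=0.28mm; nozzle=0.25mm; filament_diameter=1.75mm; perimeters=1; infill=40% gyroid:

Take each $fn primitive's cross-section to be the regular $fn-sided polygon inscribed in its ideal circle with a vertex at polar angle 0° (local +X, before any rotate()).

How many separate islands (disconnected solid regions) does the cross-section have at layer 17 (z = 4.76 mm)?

1

At z = 4.76 mm: the r=2.5 cylinder gives a regular 8-gon of circumradius 2.5 (constant along its height); the cone at (11, 10) does not reach this height (z outside [5, 11]); Taking the union: only the r=2.5 cylinder is present, so the union is just that shape — 1 connected region. Overall, the cross-section is a single solid region. Island count = 1.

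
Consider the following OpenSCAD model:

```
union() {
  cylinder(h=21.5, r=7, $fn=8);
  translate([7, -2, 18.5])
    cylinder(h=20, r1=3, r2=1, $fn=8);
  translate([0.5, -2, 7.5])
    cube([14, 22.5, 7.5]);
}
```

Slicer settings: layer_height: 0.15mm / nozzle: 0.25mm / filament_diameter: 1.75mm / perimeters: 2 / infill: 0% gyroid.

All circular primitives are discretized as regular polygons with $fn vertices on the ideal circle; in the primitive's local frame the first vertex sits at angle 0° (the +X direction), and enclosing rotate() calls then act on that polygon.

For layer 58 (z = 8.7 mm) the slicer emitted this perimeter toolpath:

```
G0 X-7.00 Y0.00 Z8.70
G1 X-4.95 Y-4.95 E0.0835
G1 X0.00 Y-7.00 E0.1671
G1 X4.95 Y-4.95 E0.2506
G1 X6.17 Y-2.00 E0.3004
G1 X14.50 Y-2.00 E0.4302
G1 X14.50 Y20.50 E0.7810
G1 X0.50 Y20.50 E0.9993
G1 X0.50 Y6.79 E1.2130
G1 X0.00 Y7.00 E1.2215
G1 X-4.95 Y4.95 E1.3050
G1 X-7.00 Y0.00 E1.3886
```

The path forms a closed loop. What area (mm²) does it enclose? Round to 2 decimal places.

410.22 mm²

Apply the shoelace formula to the sequence of (X, Y) vertices; enclosed area = 410.22 mm².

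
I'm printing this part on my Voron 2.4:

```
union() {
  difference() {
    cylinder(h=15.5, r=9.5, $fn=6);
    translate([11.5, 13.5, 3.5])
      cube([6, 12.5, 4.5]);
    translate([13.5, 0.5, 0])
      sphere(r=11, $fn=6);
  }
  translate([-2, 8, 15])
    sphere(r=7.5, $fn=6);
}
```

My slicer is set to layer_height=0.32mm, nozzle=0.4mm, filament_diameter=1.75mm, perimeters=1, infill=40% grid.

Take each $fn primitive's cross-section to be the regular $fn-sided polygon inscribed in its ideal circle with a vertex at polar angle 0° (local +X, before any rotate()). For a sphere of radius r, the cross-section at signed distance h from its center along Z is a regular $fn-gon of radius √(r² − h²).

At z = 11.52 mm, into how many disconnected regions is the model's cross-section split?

1

At z = 11.52 mm: the r=9.5 cylinder contributes a regular 6-gon of circumradius 9.5; the cube at (11.5, 13.5) is absent (z outside [3.5, 8]); the sphere at (13.5, 0.5) is not intersected at this z (|z−center|=11.520 > r=11); After the difference (first − rest): none of the subtracted shapes is present at this height, so the r=9.5 cylinder is unchanged — 1 connected region; the r=7.5 sphere at (-2, 8) slices to a regular 6-gon of circumradius 6.644 (√(r²−h²) with h=3.48 from center); Combining (union): the regions partially overlap (shared area 53.34 mm²), so overlapping operands fuse into one piece — 1 connected region. The result has 1 disconnected region.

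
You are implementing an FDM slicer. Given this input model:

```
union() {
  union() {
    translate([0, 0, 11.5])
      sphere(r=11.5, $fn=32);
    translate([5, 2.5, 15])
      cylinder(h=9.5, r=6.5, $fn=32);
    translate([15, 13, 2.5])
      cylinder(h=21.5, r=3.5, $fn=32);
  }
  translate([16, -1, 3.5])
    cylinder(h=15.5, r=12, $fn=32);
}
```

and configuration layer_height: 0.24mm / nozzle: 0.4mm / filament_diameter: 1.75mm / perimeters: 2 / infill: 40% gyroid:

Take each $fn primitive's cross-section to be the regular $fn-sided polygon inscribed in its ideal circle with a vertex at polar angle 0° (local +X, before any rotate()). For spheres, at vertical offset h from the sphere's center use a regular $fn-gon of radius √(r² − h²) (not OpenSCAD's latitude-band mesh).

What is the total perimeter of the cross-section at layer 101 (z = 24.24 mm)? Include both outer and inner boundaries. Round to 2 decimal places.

40.78 mm

At z = 24.24 mm: the sphere does not reach this height (|z−center|=12.740 > r=11.5); the cylinder at (5, 2.5): section is a regular 32-gon, circumradius r=6.5 (perimeter = 2·32·6.500·sin(180°/32) = 40.78 mm); the cylinder at (15, 13) is not intersected at this z (z outside [2.5, 24]); Combining (union): only the r=6.5 cylinder at (5, 2.5) is present, so the union is just that shape — boundary = 40.78 mm; the cylinder at (16, -1) is absent (z outside [3.5, 19]); Taking the union: only that combined region is present, so the union is just that shape — boundary = 40.78 mm. Overall, the cross-section is a single solid region. Total boundary length (outer) = 40.78 mm.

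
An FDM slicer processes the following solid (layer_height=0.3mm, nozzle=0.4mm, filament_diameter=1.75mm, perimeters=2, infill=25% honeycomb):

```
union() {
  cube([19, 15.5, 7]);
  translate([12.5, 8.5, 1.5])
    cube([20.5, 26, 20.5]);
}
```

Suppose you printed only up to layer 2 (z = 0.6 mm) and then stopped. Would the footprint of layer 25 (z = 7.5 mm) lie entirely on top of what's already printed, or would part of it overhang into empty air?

Compare the two slices. At z = 0.6: the 19×15.5 cube contributes its full rectangle (area 294.50 mm²); the cube at (12.5, 8.5) is absent (z outside [1.5, 22]); Combining (union): only the 19×15.5 cube is present, so the union is just that shape — area = 294.50 mm². At z = 7.5: the cube is not intersected at this z (z outside [0, 7]); the cube at (12.5, 8.5) (footprint 20.5×26) is included at this height (area 533.00 mm²); Combining (union): only the 20.5×26 cube at (12.5, 8.5) is present, so the union is just that shape — area = 533.00 mm². Checking containment: at z = 7.5 the cross-section extends beyond the z = 0.6 cross-section by about 487.50 mm².

part overhangs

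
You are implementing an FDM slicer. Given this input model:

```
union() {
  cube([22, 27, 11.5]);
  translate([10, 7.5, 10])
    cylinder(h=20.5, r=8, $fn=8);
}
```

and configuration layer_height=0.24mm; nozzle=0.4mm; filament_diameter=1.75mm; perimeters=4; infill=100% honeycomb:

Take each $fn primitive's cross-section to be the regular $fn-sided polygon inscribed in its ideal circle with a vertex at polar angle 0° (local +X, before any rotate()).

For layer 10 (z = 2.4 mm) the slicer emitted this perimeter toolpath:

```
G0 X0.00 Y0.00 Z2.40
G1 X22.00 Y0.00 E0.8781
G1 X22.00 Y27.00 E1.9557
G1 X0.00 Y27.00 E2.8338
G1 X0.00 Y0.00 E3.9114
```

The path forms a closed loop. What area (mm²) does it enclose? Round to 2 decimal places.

594.00 mm²

Apply the shoelace formula to the sequence of (X, Y) vertices; enclosed area = 594.00 mm².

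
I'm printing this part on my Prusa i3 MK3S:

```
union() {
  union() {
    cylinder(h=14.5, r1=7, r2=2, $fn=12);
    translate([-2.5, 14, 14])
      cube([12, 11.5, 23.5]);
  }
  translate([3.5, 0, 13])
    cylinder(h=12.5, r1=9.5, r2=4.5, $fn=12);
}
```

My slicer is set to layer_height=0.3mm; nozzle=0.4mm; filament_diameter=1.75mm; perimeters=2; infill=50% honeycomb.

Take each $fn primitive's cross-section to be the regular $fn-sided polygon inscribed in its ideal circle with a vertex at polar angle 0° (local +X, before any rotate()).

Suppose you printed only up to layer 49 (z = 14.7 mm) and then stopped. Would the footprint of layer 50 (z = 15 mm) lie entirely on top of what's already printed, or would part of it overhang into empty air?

Compare the two slices. At z = 14.7: the cone is not intersected at this z (z outside [0, 14.5]); the 12×11.5 cube at (-2.5, 14) contributes its full rectangle (area 138.00 mm²); Taking the union: only the 12×11.5 cube at (-2.5, 14) is present, so the union is just that shape — area = 138.00 mm²; the cone at (3.5, 0) (r1=9.5→r2=4.5) has section circumradius 8.820 here — a regular 12-gon (area = (12/2)·8.820²·sin(360°/12) = 233.38 mm²); Taking the union: the 2 present regions are separate (no shared area or edge), so areas and boundary lengths simply add and each stays a separate island — area = 371.38 mm². At z = 15: the cone does not reach this height (z outside [0, 14.5]); the cube at (-2.5, 14) (footprint 12×11.5) is included at this height (area 138.00 mm²); Combining (union): only the 12×11.5 cube at (-2.5, 14) is present, so the union is just that shape — area = 138.00 mm²; the cone at (3.5, 0): at t=0.160 of its height the radius interpolates to r₁+(r₂−r₁)t = 8.700, giving a regular 12-gon of that circumradius (area = (12/2)·8.700²·sin(360°/12) = 227.07 mm²); Taking the union: the 2 present regions are separate (no shared area or edge), so areas and boundary lengths simply add and each stays a separate island — area = 365.07 mm². Checking containment: the cross-section at z = 15 is a subset of the cross-section at z = 14.7.

entirely on top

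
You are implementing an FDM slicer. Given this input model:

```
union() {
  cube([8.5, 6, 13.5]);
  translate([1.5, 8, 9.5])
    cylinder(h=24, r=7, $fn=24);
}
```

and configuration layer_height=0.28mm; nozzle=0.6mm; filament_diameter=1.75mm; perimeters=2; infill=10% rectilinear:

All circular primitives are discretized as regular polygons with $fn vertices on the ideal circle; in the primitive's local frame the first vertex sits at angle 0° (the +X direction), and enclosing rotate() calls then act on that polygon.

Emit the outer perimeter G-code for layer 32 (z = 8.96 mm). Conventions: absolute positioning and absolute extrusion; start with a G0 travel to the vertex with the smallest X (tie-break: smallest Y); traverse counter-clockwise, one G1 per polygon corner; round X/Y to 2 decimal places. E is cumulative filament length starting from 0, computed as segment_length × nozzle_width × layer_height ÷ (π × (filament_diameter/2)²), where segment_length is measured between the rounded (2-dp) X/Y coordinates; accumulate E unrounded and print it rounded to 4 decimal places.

At z = 8.96 mm: the cube is present — its section is the full 8.5×6 rectangle; the cylinder at (1.5, 8) is not intersected at this z (z outside [9.5, 33.5]); Combining (union): only the 8.5×6 cube is present, so the union is just that shape — 1 connected region. The outline is a single polygon with 4 vertices. Extrusion per mm of travel: 0.6 × 0.28 / (π × 0.875²) = 0.069846. Accumulating E over each segment gives final E = 2.0255.

G0 X0.00 Y0.00 Z8.96
G1 X8.50 Y0.00 E0.5937
G1 X8.50 Y6.00 E1.0128
G1 X0.00 Y6.00 E1.6065
G1 X0.00 Y0.00 E2.0255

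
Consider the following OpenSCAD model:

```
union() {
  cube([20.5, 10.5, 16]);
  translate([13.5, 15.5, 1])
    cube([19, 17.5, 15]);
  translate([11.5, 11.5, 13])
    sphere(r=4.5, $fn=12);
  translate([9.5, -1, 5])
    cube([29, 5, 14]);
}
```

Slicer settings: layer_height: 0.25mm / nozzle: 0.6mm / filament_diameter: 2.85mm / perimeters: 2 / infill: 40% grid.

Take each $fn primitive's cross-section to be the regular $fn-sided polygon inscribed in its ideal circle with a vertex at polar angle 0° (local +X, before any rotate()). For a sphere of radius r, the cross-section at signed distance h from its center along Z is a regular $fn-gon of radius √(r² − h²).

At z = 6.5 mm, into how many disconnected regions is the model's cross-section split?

At z = 6.5 mm: the cube (footprint 20.5×10.5) is included at this height; the 19×17.5 cube at (13.5, 15.5) contributes its full rectangle; the sphere at (11.5, 11.5) does not reach this height (|z−center|=6.500 > r=4.5); the 29×5 cube at (9.5, -1) contributes its full rectangle; Taking the union: the regions partially overlap (shared area 44.00 mm²), so overlapping operands fuse into one piece — 2 connected regions. The result has 2 disconnected regions.

2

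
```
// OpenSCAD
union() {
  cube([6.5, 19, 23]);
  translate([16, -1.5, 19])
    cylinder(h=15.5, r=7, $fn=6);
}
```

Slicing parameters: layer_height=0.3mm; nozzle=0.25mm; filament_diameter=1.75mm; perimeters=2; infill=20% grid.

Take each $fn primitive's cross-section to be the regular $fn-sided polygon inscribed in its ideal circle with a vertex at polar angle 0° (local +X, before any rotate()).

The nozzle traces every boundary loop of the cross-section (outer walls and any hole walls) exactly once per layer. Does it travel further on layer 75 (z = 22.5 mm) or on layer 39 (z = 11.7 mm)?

Layer 75 (z = 22.5): the cube is present — its section is the full 6.5×19 rectangle (perimeter 51.00 mm); the r=7 cylinder at (16, -1.5) gives a regular 6-gon of circumradius 7 (constant along its height) (perimeter = 2·6·7.000·sin(180°/6) = 42.00 mm); Combining (union): the 2 present regions are separate (no shared area or edge), so areas and boundary lengths simply add and each stays a separate island — boundary = 93.00 mm. So its perimeter = 93.00 mm. Layer 39 (z = 11.7): the cube is present — its section is the full 6.5×19 rectangle (perimeter 51.00 mm); the cylinder at (16, -1.5) is not intersected at this z (z outside [19, 34.5]); Merging all regions: only the 6.5×19 cube is present, so the union is just that shape — boundary = 51.00 mm. So its perimeter = 51.00 mm. Layer 75 is larger (93.00 vs 51.00 mm).

layer 75 (z = 22.5 mm)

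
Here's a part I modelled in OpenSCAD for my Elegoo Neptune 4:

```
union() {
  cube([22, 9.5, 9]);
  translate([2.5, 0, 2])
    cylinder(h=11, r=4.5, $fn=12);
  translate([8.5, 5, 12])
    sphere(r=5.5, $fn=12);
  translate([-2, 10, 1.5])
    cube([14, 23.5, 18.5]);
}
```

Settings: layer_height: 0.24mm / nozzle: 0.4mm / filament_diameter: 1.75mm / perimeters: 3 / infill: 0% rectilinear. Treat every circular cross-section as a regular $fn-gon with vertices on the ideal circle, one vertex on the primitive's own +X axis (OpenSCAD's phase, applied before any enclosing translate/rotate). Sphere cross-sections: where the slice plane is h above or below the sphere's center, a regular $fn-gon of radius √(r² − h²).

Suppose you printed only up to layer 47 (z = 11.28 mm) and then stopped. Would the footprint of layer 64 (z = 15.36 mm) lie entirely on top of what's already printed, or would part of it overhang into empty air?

Compare the two slices. At z = 11.28: the cube is not intersected at this z (z outside [0, 9]); the r=4.5 cylinder at (2.5, 0) contributes a regular 12-gon of circumradius 4.5 (area = (12/2)·4.500²·sin(360°/12) = 60.75 mm²); the r=5.5 sphere at (8.5, 5) slices to a regular 12-gon of circumradius 5.453 (√(r²−h²) with h=0.72 from center) (area = (12/2)·5.453²·sin(360°/12) = 89.19 mm²); the cube at (-2, 10) (footprint 14×23.5) is included at this height (area 329.00 mm²); Merging all regions: the regions partially overlap — summed areas 478.94 mm² minus the doubly-counted overlap 8.25 mm² gives 470.70 mm² — area = 470.70 mm². At z = 15.36: the cube does not reach this height (z outside [0, 9]); the cylinder at (2.5, 0) is absent (z outside [2, 13]); the r=5.5 sphere at (8.5, 5) contributes a regular 12-gon of circumradius √(5.5²−3.36²) = 4.354 (area = (12/2)·4.354²·sin(360°/12) = 56.88 mm²); the 14×23.5 cube at (-2, 10) contributes its full rectangle (area 329.00 mm²); Combining (union): the 2 present regions are separate (no shared area or edge), so areas and boundary lengths simply add and each stays a separate island — area = 385.88 mm². Checking containment: the cross-section at z = 15.36 is a subset of the cross-section at z = 11.28.

entirely on top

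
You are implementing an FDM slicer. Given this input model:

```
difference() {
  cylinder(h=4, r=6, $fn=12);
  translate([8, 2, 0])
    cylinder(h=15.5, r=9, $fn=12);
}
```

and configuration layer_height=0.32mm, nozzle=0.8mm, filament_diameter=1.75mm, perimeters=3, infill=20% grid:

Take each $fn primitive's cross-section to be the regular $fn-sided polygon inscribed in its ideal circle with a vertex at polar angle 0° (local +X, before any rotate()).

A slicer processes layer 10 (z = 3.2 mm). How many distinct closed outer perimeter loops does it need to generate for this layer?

1

At z = 3.2 mm: the cylinder: section is a regular 12-gon, circumradius r=6; the r=9 cylinder at (8, 2) contributes a regular 12-gon of circumradius 9; Subtracting the remaining from the first: starting from the r=6 cylinder, the r=9 cylinder at (8, 2) partially overlaps it — only the 52.25 mm² overlap (of its 243.00 mm²) is removed, clipping the outline — 1 connected region. The result has 1 disconnected region.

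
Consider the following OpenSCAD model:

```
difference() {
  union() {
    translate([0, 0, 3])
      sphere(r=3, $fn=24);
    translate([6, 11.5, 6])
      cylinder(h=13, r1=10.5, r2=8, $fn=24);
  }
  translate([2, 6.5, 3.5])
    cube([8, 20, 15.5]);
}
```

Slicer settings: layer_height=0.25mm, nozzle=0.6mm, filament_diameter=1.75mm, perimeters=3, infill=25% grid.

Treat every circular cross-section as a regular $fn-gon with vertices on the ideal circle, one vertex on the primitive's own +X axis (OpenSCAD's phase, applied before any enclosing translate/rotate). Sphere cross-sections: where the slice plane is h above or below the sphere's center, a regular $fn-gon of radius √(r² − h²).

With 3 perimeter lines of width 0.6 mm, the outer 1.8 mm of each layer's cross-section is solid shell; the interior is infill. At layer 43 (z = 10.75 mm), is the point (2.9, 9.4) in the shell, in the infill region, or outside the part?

At z = 10.75 mm: the sphere is absent (|z−center|=7.750 > r=3); the cone at (6, 11.5) (r1=10.5→r2=8) has section circumradius 9.587 here — a regular 24-gon; Merging all regions: only the cone at (6, 11.5) is present, so the union is just that shape — 1 connected region; the 8×20 cube at (2, 6.5) contributes its full rectangle; Subtracting the remaining from the first: starting from the result so far, the 8×20 cube at (2, 6.5) partially overlaps it — only the 113.93 mm² overlap (of its 160.00 mm²) is removed, clipping the outline — 1 connected region. Overall, the cross-section is a single solid region. The nearest boundary edge runs (2.00, 20.13)→(2.00, 6.50); distance from the point to it = 0.90 mm. The point is not inside any of the regions above, so it lies outside the cross-section (0.90 mm from the nearest boundary).

outside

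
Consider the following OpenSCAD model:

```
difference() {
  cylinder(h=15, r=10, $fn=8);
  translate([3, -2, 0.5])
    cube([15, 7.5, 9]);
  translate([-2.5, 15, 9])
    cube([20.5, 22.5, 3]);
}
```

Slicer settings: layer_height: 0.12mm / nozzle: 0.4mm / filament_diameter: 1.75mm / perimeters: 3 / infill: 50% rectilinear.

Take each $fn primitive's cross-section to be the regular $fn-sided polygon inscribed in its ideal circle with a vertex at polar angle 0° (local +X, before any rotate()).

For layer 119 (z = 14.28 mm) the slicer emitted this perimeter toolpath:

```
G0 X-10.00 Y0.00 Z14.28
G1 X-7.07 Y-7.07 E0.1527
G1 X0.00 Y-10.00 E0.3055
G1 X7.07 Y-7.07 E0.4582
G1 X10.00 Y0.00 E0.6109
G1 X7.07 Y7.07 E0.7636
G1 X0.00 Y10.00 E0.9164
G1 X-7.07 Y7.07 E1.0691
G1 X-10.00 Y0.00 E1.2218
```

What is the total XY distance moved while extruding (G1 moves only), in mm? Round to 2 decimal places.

61.22 mm

Sum the Euclidean lengths of each G1 segment: total = 61.22 mm.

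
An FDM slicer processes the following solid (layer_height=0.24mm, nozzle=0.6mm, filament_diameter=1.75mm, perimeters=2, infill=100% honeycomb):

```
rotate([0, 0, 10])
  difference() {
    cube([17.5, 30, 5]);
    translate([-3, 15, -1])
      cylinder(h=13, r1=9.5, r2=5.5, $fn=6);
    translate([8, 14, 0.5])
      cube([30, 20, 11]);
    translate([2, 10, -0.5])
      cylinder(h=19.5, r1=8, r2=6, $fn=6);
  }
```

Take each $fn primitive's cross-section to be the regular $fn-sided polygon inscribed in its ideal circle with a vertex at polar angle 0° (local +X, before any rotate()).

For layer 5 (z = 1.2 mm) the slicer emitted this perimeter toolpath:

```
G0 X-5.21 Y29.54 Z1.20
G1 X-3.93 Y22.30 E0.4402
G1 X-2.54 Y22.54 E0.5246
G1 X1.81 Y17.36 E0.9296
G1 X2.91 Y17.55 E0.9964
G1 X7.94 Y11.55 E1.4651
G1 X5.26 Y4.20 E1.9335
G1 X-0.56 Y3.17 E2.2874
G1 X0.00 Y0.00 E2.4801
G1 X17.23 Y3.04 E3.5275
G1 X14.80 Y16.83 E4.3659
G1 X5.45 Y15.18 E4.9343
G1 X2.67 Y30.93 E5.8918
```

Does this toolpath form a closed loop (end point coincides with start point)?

no

Start point (G0): (-5.21, 29.54). End point (last G1): the path does not return to the start — open.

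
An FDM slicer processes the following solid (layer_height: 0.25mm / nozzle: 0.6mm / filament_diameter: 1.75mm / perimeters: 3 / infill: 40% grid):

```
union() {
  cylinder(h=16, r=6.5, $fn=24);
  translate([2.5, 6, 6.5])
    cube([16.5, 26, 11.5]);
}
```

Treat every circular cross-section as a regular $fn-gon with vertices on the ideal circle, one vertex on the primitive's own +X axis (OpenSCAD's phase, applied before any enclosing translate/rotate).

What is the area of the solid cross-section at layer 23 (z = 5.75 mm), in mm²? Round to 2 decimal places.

At z = 5.75 mm: the r=6.5 cylinder contributes a regular 24-gon of circumradius 6.5 (area = (24/2)·6.500²·sin(360°/24) = 131.22 mm²); the cube at (2.5, 6) is not intersected at this z (z outside [6.5, 18]); Merging all regions: only the r=6.5 cylinder is present, so the union is just that shape — area = 131.22 mm². Overall, the cross-section is a single solid region. Net area = 131.22 mm².

131.22 mm²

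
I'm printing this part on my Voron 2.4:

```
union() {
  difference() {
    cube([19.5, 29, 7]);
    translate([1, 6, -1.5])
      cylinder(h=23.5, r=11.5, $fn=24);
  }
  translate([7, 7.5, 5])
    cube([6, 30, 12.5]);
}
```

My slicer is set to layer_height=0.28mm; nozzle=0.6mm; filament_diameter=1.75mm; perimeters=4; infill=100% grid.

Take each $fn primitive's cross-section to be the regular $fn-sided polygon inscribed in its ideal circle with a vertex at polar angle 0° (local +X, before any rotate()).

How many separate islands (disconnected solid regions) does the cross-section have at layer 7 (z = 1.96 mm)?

1

At z = 1.96 mm: the cube is present — its section is the full 19.5×29 rectangle; the r=11.5 cylinder at (1, 6) gives a regular 24-gon of circumradius 11.5 (constant along its height); Taking the first minus the rest: starting from the 19.5×29 cube, the r=11.5 cylinder at (1, 6) partially overlaps it — only the 185.45 mm² overlap (of its 410.75 mm²) is removed, clipping the outline — 1 connected region; the cube at (7, 7.5) is absent (z outside [5, 17.5]); Combining (union): only the result so far is present, so the union is just that shape — 1 connected region. Overall, the cross-section is a single solid region. Island count = 1.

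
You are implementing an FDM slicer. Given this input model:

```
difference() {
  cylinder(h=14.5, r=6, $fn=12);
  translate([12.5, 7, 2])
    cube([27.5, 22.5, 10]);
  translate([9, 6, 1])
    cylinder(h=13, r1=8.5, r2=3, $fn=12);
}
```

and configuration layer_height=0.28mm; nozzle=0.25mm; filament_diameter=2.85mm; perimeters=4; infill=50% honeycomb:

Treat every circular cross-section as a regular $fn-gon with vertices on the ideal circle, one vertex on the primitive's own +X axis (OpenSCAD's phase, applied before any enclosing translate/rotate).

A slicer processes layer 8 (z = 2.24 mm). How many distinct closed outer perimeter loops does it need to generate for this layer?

At z = 2.24 mm: the r=6 cylinder gives a regular 12-gon of circumradius 6 (constant along its height); the cube at (12.5, 7) (footprint 27.5×22.5) is included at this height; the cone at (9, 6) contributes a regular 12-gon of circumradius 7.975 (interpolated between r1=8.5 and r2=3 at t=0.095); Subtracting the remaining from the first: starting from the r=6 cylinder, the 27.5×22.5 cube at (12.5, 7) misses the remaining region (no effect); the cone at (9, 6) partially overlaps it — only the 15.96 mm² overlap (of its 190.82 mm²) is removed, clipping the outline — 1 connected region. The result has 1 disconnected region.

1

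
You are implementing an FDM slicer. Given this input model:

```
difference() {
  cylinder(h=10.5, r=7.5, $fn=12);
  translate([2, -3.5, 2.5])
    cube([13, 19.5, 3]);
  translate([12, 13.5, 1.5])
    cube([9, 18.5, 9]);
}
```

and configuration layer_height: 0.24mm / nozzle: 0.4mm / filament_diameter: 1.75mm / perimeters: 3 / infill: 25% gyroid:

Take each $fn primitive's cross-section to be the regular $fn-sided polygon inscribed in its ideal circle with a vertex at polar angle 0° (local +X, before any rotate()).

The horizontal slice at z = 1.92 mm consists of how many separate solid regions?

At z = 1.92 mm: the r=7.5 cylinder gives a regular 12-gon of circumradius 7.5 (constant along its height); the cube at (2, -3.5) is not intersected at this z (z outside [2.5, 5.5]); the 9×18.5 cube at (12, 13.5) contributes its full rectangle; Taking the first minus the rest: starting from the r=7.5 cylinder, the 9×18.5 cube at (12, 13.5) misses the remaining region (no effect) — 1 connected region. The result has 1 disconnected region.

1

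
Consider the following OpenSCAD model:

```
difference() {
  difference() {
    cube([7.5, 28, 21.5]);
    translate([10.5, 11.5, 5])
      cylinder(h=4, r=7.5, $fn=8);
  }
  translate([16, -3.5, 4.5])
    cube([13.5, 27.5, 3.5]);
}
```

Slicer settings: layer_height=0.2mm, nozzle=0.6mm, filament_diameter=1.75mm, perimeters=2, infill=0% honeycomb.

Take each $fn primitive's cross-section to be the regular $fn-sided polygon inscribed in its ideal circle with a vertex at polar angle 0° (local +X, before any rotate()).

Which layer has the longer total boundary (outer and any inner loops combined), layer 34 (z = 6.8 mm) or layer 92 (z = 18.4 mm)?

Layer 34 (z = 6.8): the cube is present — its section is the full 7.5×28 rectangle (perimeter 71.00 mm); the r=7.5 cylinder at (10.5, 11.5) gives a regular 8-gon of circumradius 7.5 (constant along its height) (perimeter = 2·8·7.500·sin(180°/8) = 45.92 mm); After the difference (first − rest): starting from the 7.5×28 cube, the r=7.5 cylinder at (10.5, 11.5) partially overlaps it — only the 38.28 mm² overlap (of its 159.10 mm²) is removed, clipping the outline — boundary = 74.95 mm; the 13.5×27.5 cube at (16, -3.5) contributes its full rectangle (perimeter 82.00 mm); Subtracting the remaining from the first: starting from that combined region, the 13.5×27.5 cube at (16, -3.5) misses the remaining region (no effect) — boundary = 74.95 mm. So its perimeter = 74.95 mm. Layer 92 (z = 18.4): the cube (footprint 7.5×28) is included at this height (perimeter 71.00 mm); the cylinder at (10.5, 11.5) is not intersected at this z (z outside [5, 9]); After the difference (first − rest): none of the subtracted shapes is present at this height, so the 7.5×28 cube is unchanged — boundary = 71.00 mm; the cube at (16, -3.5) is absent (z outside [4.5, 8]); After the difference (first − rest): none of the subtracted shapes is present at this height, so that combined region is unchanged — boundary = 71.00 mm. So its perimeter = 71.00 mm. Layer 34 is larger (74.95 vs 71.00 mm).

layer 34 (z = 6.8 mm)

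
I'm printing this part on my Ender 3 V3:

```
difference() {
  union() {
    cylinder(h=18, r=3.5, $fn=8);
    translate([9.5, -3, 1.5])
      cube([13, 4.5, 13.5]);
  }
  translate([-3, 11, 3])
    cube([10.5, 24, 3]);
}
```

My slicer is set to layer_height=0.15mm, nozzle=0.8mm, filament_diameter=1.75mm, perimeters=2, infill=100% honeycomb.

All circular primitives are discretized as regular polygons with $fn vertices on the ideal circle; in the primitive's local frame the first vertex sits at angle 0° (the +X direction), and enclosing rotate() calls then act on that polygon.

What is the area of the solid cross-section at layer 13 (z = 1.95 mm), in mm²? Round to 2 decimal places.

At z = 1.95 mm: the r=3.5 cylinder contributes a regular 8-gon of circumradius 3.5 (area = (8/2)·3.500²·sin(360°/8) = 34.65 mm²); the cube at (9.5, -3) (footprint 13×4.5) is included at this height (area 58.50 mm²); Combining (union): the 2 present regions are separate (no shared area or edge), so areas and boundary lengths simply add and each stays a separate island — area = 93.15 mm²; the cube at (-3, 11) is absent (z outside [3, 6]); Subtracting the remaining from the first: none of the subtracted shapes is present at this height, so the result so far is unchanged — area = 93.15 mm². Overall, the cross-section has 2 separate islands. Net area = 93.15 mm².

93.15 mm²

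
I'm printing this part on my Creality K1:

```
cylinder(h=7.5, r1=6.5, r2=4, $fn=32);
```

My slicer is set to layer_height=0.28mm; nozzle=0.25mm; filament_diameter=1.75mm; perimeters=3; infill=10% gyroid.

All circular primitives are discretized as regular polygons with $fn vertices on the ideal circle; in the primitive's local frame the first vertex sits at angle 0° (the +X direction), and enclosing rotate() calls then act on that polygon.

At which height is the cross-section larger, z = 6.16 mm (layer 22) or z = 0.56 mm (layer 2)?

layer 2 (z = 0.56 mm)

Layer 22 (z = 6.16): the cone: at t=0.821 of its height the radius interpolates to r₁+(r₂−r₁)t = 4.447, giving a regular 32-gon of that circumradius (area = (32/2)·4.447²·sin(360°/32) = 61.72 mm²). So its area = 61.72 mm². Layer 2 (z = 0.56): the cone contributes a regular 32-gon of circumradius 6.313 (interpolated between r1=6.5 and r2=4 at t=0.075) (area = (32/2)·6.313²·sin(360°/32) = 124.42 mm²). So its area = 124.42 mm². Layer 2 is larger (124.42 vs 61.72 mm²).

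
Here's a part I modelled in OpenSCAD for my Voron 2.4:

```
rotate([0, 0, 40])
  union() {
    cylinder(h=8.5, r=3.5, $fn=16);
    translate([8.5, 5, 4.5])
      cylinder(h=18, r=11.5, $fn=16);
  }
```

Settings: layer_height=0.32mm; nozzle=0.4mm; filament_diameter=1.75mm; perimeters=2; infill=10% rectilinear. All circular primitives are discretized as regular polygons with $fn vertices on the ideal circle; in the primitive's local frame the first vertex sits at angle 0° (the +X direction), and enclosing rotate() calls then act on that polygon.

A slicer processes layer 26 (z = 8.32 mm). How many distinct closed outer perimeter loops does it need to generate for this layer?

1

At z = 8.32 mm: the r=3.5 cylinder contributes a regular 16-gon of circumradius 3.5; the r=11.5 cylinder at (8.5, 5) contributes a regular 16-gon of circumradius 11.5; Merging all regions: the regions partially overlap (shared area 27.82 mm²), so overlapping operands fuse into one piece — 1 connected region; (rotated 40° about Z; rotation is an isometry so areas/perimeters/island counts are preserved). The result has 1 disconnected region.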